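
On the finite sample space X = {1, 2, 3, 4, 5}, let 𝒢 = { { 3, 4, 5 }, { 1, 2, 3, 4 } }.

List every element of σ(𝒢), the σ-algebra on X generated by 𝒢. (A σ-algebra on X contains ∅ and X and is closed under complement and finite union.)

Start: 𝒢 ∪ {∅, X} = { {  }, { 3, 4, 5 }, { 1, 2, 3, 4 }, X }.
Round 1 (2 new):
  { 5 }  = ᶜ of { 1, 2, 3, 4 }
  { 1, 2 }  = ᶜ of { 3, 4, 5 }
Round 2: 1 new —
  { 1, 2, 5 }  = { 1, 2 } ∪ { 5 }
Round 3. New:
  { 3, 4 }  = ᶜ of { 1, 2, 5 }
Round 4: no new sets; the family is a σ-algebra.

Hence σ(𝒢) has 8 members: { {  }, { 5 }, { 1, 2 }, { 3, 4 }, { 1, 2, 5 }, { 3, 4, 5 }, { 1, 2, 3, 4 }, X }.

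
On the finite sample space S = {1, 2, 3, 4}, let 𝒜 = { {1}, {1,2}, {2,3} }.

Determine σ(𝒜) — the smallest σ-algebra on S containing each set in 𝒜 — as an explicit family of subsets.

Initial family (5 sets): { {}, {1}, {1,2}, {2,3}, S }.
Pass 1: 4 new —
  {1,4}  = S∖{2,3}
  {3,4}  = S∖{1,2}
  {1,2,3}  = {2,3} ∪ {1,2}
  {2,3,4}  = S∖{1}
  [9 total]
Pass 2 adds 3:
  {4}  = S∖{1,2,3}
  {1,2,4}  = {1,2} ∪ {1,4}
  {1,3,4}  = {3,4} ∪ {1,4}
  [12 total]
Pass 3 (2 new):
  {2}  = S∖{1,3,4}
  {3}  = S∖{1,2,4}
  [14 total]
Pass 4: 2 new —
  {1,3}  = {3} ∪ {1}
  {2,4}  = {4} ∪ {2}
  [16 total]
Pass 5: closed — nothing new.

Hence σ(𝒜) has 16 members: { {}, {1}, {2}, {3}, {4}, {1,2}, {1,3}, {1,4}, {2,3}, {2,4}, {3,4}, {1,2,3}, {1,2,4}, {1,3,4}, {2,3,4}, S }.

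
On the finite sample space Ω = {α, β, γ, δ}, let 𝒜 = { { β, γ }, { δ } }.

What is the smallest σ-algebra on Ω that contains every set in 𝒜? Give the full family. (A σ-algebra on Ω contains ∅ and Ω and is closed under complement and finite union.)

Take S₀ = 𝒜 ∪ {∅, Ω} = { ∅, { δ }, { β, γ }, Ω }.
Step 1 (3 new):
  { α, δ }  = complement { β, γ }
  { α, β, γ }  = complement { δ }
  { β, γ, δ }  = { δ } ∪ { β, γ }
  (now 7)
Step 2. New:
  { α }  = complement { β, γ, δ }
  (now 8)
Step 3 adds nothing — fixpoint reached.

Hence σ(𝒜) has 8 members: { ∅, { α }, { δ }, { α, δ }, { β, γ }, { α, β, γ }, { β, γ, δ }, Ω }.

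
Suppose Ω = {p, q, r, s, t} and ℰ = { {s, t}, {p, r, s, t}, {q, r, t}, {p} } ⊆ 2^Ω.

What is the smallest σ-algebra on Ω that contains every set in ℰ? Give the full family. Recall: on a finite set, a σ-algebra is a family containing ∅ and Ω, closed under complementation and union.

σ(ℰ) (32 sets): { ∅, {p}, {q}, {r}, {s}, {t}, {p, q}, {p, r}, {p, s}, {p, t}, {q, r}, {q, s}, {q, t}, {r, s}, {r, t}, {s, t}, {p, q, r}, {p, q, s}, {p, q, t}, {p, r, s}, {p, r, t}, {p, s, t}, {q, r, s}, {q, r, t}, {q, s, t}, {r, s, t}, {p, q, r, s}, {p, q, r, t}, {p, q, s, t}, {p, r, s, t}, {q, r, s, t}, Ω }

Check:
Begin from { ∅, {p}, {s, t}, {q, r, t}, {p, r, s, t}, Ω } (that is, ℰ plus ∅ and Ω).
Step 1. New:
  {q}  = {p, r, s, t}ᶜ
  {p, s}  = {q, r, t}ᶜ
  {p, q, r}  = {s, t}ᶜ
  {p, s, t}  = {s, t} ∪ {p}
  {p, q, r, t}  = {q, r, t} ∪ {p}
  {q, r, s, t}  = {p}ᶜ
  |family| = 12
Step 2. New:
  {s}  = {p, q, r, t}ᶜ
  {p, q}  = {q} ∪ {p}
  {q, r}  = {p, s, t}ᶜ
  {p, q, s}  = {q} ∪ {p, s}
  {q, s, t}  = {q} ∪ {s, t}
  {p, q, r, s}  = {p, q, r} ∪ {p, s}
  {p, q, s, t}  = {p, s, t} ∪ {q}
  |family| = 19
Step 3 adds 7:
  {r}  = {p, q, s, t}ᶜ
  {t}  = {p, q, r, s}ᶜ
  {p, r}  = {q, s, t}ᶜ
  {q, s}  = {q} ∪ {s}
  {r, t}  = {p, q, s}ᶜ
  {q, r, s}  = {q, r} ∪ {s}
  {r, s, t}  = {p, q}ᶜ
  |family| = 26
Step 4 (6 new):
  {p, t}  = {q, r, s}ᶜ
  {q, t}  = {q} ∪ {t}
  {r, s}  = {r} ∪ {s}
  {p, q, t}  = {p, q} ∪ {t}
  {p, r, s}  = {r} ∪ {p, s}
  {p, r, t}  = {q, s}ᶜ
  |family| = 32
Step 5: closed — nothing new.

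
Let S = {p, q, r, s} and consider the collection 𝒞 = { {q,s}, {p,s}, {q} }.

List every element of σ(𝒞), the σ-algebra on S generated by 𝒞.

|σ(𝒞)| = 16.  σ(𝒞) = { ∅, {p}, {q}, {r}, {s}, {p,q}, {p,r}, {p,s}, {q,r}, {q,s}, {r,s}, {p,q,r}, {p,q,s}, {p,r,s}, {q,r,s}, S }

Derivation:
Initial family (5 sets): { ∅, {q}, {p,s}, {q,s}, S }.
Pass 1 adds 4:
  {p,r}  = S∖{q,s}
  {q,r}  = S∖{p,s}
  {p,q,s}  = {p,s} ∪ {q}
  {p,r,s}  = S∖{q}
  [9 total]
Pass 2 adds 3:
  {r}  = S∖{p,q,s}
  {p,q,r}  = {q} ∪ {p,r}
  {q,r,s}  = {q,r} ∪ {q,s}
  [12 total]
Pass 3: +2 →
  {p}  = S∖{q,r,s}
  {s}  = S∖{p,q,r}
  [14 total]
Pass 4. New:
  {p,q}  = {q} ∪ {p}
  {r,s}  = {r} ∪ {s}
  [16 total]
Pass 5: no new sets; the family is a σ-algebra.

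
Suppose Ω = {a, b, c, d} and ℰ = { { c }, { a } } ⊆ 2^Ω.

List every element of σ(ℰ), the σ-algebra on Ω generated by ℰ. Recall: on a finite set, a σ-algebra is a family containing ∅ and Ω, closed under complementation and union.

|σ(ℰ)| = 8.  σ(ℰ) = { {}, { a }, { c }, { a, c }, { b, d }, { a, b, d }, { b, c, d }, Ω }

Derivation:
Initial family (4 sets): { {}, { a }, { c }, Ω }.
Iteration 1. New:
  { a, c }  = { c } ∪ { a }
  { a, b, d }  = { c }ᶜ
  { b, c, d }  = { a }ᶜ
  (now 7)
Iteration 2 adds 1:
  { b, d }  = { a, c }ᶜ
  (now 8)
Iteration 3 adds nothing — fixpoint reached.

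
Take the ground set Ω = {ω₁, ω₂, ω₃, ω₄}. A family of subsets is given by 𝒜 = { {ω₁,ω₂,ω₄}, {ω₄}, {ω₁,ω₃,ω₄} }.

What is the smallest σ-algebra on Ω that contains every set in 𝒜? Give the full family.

|σ(𝒜)| = 16.  σ(𝒜) = { {}, {ω₁}, {ω₂}, {ω₃}, {ω₄}, {ω₁,ω₂}, {ω₁,ω₃}, {ω₁,ω₄}, {ω₂,ω₃}, {ω₂,ω₄}, {ω₃,ω₄}, {ω₁,ω₂,ω₃}, {ω₁,ω₂,ω₄}, {ω₁,ω₃,ω₄}, {ω₂,ω₃,ω₄}, Ω }

Derivation:
Begin from { {}, {ω₄}, {ω₁,ω₂,ω₄}, {ω₁,ω₃,ω₄}, Ω } (that is, 𝒜 plus ∅ and Ω).
Pass 1 (3 new):
  {ω₂}  = complement {ω₁,ω₃,ω₄}
  {ω₃}  = complement {ω₁,ω₂,ω₄}
  {ω₁,ω₂,ω₃}  = complement {ω₄}
  |family| = 8
Pass 2 (3 new):
  {ω₂,ω₃}  = {ω₃} ∪ {ω₂}
  {ω₂,ω₄}  = {ω₄} ∪ {ω₂}
  {ω₃,ω₄}  = {ω₄} ∪ {ω₃}
  |family| = 11
Pass 3: 4 new —
  {ω₁,ω₂}  = complement {ω₃,ω₄}
  {ω₁,ω₃}  = complement {ω₂,ω₄}
  {ω₁,ω₄}  = complement {ω₂,ω₃}
  {ω₂,ω₃,ω₄}  = {ω₃} ∪ {ω₂,ω₄}
  |family| = 15
Pass 4 adds 1:
  {ω₁}  = complement {ω₂,ω₃,ω₄}
  |family| = 16
Pass 5: closed — nothing new.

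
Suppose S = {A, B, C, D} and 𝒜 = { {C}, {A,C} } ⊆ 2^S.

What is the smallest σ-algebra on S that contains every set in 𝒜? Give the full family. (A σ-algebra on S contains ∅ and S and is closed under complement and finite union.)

Answer: σ(𝒜) = { {}, {A}, {C}, {A,C}, {B,D}, {A,B,D}, {B,C,D}, S }

Check:
Seed the family with 𝒜 together with ∅ and S: { {}, {C}, {A,C}, S }.
Step 1. New:
  {B,D}  = ᶜ of {A,C}
  {A,B,D}  = ᶜ of {C}
  [6 total]
Step 2. New:
  {B,C,D}  = {C} ∪ {B,D}
  [7 total]
Step 3 (1 new):
  {A}  = ᶜ of {B,C,D}
  [8 total]
Step 4: no new sets; the family is a σ-algebra.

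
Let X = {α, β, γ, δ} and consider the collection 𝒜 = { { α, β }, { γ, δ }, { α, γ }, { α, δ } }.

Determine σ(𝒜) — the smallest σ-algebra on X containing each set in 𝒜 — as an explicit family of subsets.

Seed the family with 𝒜 together with ∅ and X: { ∅, { α, β }, { α, γ }, { α, δ }, { γ, δ }, X }.
Round 1: +5 →
  { β, γ }  = X∖{ α, δ }
  { β, δ }  = X∖{ α, γ }
  { α, β, γ }  = { α, β } ∪ { α, γ }
  { α, β, δ }  = { α, δ } ∪ { α, β }
  { α, γ, δ }  = { γ, δ } ∪ { α, δ }
Round 2 adds 4:
  { β }  = X∖{ α, γ, δ }
  { γ }  = X∖{ α, β, δ }
  { δ }  = X∖{ α, β, γ }
  { β, γ, δ }  = { γ, δ } ∪ { β, γ }
Round 3: +1 →
  { α }  = X∖{ β, γ, δ }
After Round 4 the family is unchanged; done.

|σ(𝒜)| = 16.  σ(𝒜) = { ∅, { α }, { β }, { γ }, { δ }, { α, β }, { α, γ }, { α, δ }, { β, γ }, { β, δ }, { γ, δ }, { α, β, γ }, { α, β, δ }, { α, γ, δ }, { β, γ, δ }, X }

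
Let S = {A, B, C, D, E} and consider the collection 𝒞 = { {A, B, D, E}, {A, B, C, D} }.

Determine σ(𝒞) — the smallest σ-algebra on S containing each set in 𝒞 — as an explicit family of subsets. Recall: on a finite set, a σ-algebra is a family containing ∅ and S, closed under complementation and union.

|σ(𝒞)| = 8.  σ(𝒞) = { {}, {C}, {E}, {C, E}, {A, B, D}, {A, B, C, D}, {A, B, D, E}, S }

Check:
Begin from { {}, {A, B, C, D}, {A, B, D, E}, S } (that is, 𝒞 plus ∅ and S).
Iteration 1 adds 2:
  {C}  = ᶜ of {A, B, D, E}
  {E}  = ᶜ of {A, B, C, D}
  |family| = 6
Iteration 2 (1 new):
  {C, E}  = {C} ∪ {E}
  |family| = 7
Iteration 3 adds 1:
  {A, B, D}  = ᶜ of {C, E}
  |family| = 8
Iteration 4 adds nothing — fixpoint reached.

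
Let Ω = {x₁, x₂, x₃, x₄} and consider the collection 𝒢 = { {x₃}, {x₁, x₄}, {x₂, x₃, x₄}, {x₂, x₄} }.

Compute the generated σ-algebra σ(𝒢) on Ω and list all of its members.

Initial family (6 sets): { {}, {x₃}, {x₁, x₄}, {x₂, x₄}, {x₂, x₃, x₄}, Ω }.
Iteration 1 adds 5:
  {x₁}  = {x₂, x₃, x₄}ᶜ
  {x₁, x₃}  = {x₂, x₄}ᶜ
  {x₂, x₃}  = {x₁, x₄}ᶜ
  {x₁, x₂, x₄}  = {x₃}ᶜ
  {x₁, x₃, x₄}  = {x₃} ∪ {x₁, x₄}
  (now 11)
Iteration 2: 2 new —
  {x₂}  = {x₁, x₃, x₄}ᶜ
  {x₁, x₂, x₃}  = {x₂, x₃} ∪ {x₁, x₃}
  (now 13)
Iteration 3 adds 2:
  {x₄}  = {x₁, x₂, x₃}ᶜ
  {x₁, x₂}  = {x₂} ∪ {x₁}
  (now 15)
Iteration 4: +1 →
  {x₃, x₄}  = {x₁, x₂}ᶜ
  (now 16)
Iteration 5 adds nothing — fixpoint reached.

Hence σ(𝒢) has 16 members: { {}, {x₁}, {x₂}, {x₃}, {x₄}, {x₁, x₂}, {x₁, x₃}, {x₁, x₄}, {x₂, x₃}, {x₂, x₄}, {x₃, x₄}, {x₁, x₂, x₃}, {x₁, x₂, x₄}, {x₁, x₃, x₄}, {x₂, x₃, x₄}, Ω }.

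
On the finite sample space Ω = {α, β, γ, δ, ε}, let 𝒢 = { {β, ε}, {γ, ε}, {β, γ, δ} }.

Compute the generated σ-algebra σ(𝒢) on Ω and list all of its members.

σ(𝒢) (32 sets): { ∅, {α}, {β}, {γ}, {δ}, {ε}, {α, β}, {α, γ}, {α, δ}, {α, ε}, {β, γ}, {β, δ}, {β, ε}, {γ, δ}, {γ, ε}, {δ, ε}, {α, β, γ}, {α, β, δ}, {α, β, ε}, {α, γ, δ}, {α, γ, ε}, {α, δ, ε}, {β, γ, δ}, {β, γ, ε}, {β, δ, ε}, {γ, δ, ε}, {α, β, γ, δ}, {α, β, γ, ε}, {α, β, δ, ε}, {α, γ, δ, ε}, {β, γ, δ, ε}, Ω }

Working:
Seed the family with 𝒢 together with ∅ and Ω: { ∅, {β, ε}, {γ, ε}, {β, γ, δ}, Ω }.
Iteration 1 adds 5:
  {α, ε}  = complement {β, γ, δ}
  {α, β, δ}  = complement {γ, ε}
  {α, γ, δ}  = complement {β, ε}
  {β, γ, ε}  = {β, ε} ∪ {γ, ε}
  {β, γ, δ, ε}  = {β, ε} ∪ {β, γ, δ}
Iteration 2 (8 new):
  {α}  = complement {β, γ, δ, ε}
  {α, δ}  = complement {β, γ, ε}
  {α, β, ε}  = {β, ε} ∪ {α, ε}
  {α, γ, ε}  = {α, ε} ∪ {γ, ε}
  {α, β, γ, δ}  = {β, γ, δ} ∪ {α, β, δ}
  {α, β, γ, ε}  = {β, γ, ε} ∪ {α, ε}
  {α, β, δ, ε}  = {β, ε} ∪ {α, β, δ}
  {α, γ, δ, ε}  = {α, γ, δ} ∪ {α, ε}
Iteration 3. New:
  {β}  = complement {α, γ, δ, ε}
  {γ}  = complement {α, β, δ, ε}
  {δ}  = complement {α, β, γ, ε}
  {ε}  = complement {α, β, γ, δ}
  {β, δ}  = complement {α, γ, ε}
  {γ, δ}  = complement {α, β, ε}
  {α, δ, ε}  = {α, δ} ∪ {α, ε}
Iteration 4: +6 →
  {α, β}  = {β} ∪ {α}
  {α, γ}  = {γ} ∪ {α}
  {β, γ}  = complement {α, δ, ε}
  {δ, ε}  = {ε} ∪ {δ}
  {β, δ, ε}  = {β, ε} ∪ {δ}
  {γ, δ, ε}  = {γ, δ} ∪ {ε}
Iteration 5 (1 new):
  {α, β, γ}  = complement {δ, ε}
Iteration 6: stable.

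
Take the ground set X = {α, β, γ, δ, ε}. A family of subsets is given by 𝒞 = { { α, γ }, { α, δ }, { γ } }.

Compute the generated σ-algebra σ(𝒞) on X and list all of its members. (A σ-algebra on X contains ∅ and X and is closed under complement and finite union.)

Start: 𝒞 ∪ {∅, X} = { ∅, { γ }, { α, γ }, { α, δ }, X }.
Pass 1. New:
  { α, γ, δ }  = { γ } ∪ { α, δ }
  { β, γ, ε }  = complement { α, δ }
  { β, δ, ε }  = complement { α, γ }
  { α, β, δ, ε }  = complement { γ }
  (now 9)
Pass 2 adds 3:
  { β, ε }  = complement { α, γ, δ }
  { α, β, γ, ε }  = { β, γ, ε } ∪ { α, γ }
  { β, γ, δ, ε }  = { γ } ∪ { β, δ, ε }
  (now 12)
Pass 3. New:
  { α }  = complement { β, γ, δ, ε }
  { δ }  = complement { α, β, γ, ε }
  (now 14)
Pass 4: 2 new —
  { γ, δ }  = { γ } ∪ { δ }
  { α, β, ε }  = { β, ε } ∪ { α }
  (now 16)
Pass 5 adds nothing — fixpoint reached.

Hence σ(𝒞) has 16 members: { ∅, { α }, { γ }, { δ }, { α, γ }, { α, δ }, { β, ε }, { γ, δ }, { α, β, ε }, { α, γ, δ }, { β, γ, ε }, { β, δ, ε }, { α, β, γ, ε }, { α, β, δ, ε }, { β, γ, δ, ε }, X }.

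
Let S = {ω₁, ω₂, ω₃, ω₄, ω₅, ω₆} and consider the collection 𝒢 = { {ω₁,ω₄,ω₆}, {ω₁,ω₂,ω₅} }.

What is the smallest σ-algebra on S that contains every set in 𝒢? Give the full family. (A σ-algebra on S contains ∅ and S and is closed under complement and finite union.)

Start: 𝒢 ∪ {∅, S} = { ∅, {ω₁,ω₂,ω₅}, {ω₁,ω₄,ω₆}, S }.
Iteration 1. New:
  {ω₂,ω₃,ω₅}  = {ω₁,ω₄,ω₆}ᶜ
  {ω₃,ω₄,ω₆}  = {ω₁,ω₂,ω₅}ᶜ
  {ω₁,ω₂,ω₄,ω₅,ω₆}  = {ω₁,ω₂,ω₅} ∪ {ω₁,ω₄,ω₆}
  (now 7)
Iteration 2 adds 4:
  {ω₃}  = {ω₁,ω₂,ω₄,ω₅,ω₆}ᶜ
  {ω₁,ω₂,ω₃,ω₅}  = {ω₁,ω₂,ω₅} ∪ {ω₂,ω₃,ω₅}
  {ω₁,ω₃,ω₄,ω₆}  = {ω₃,ω₄,ω₆} ∪ {ω₁,ω₄,ω₆}
  {ω₂,ω₃,ω₄,ω₅,ω₆}  = {ω₂,ω₃,ω₅} ∪ {ω₃,ω₄,ω₆}
  (now 11)
Iteration 3: 3 new —
  {ω₁}  = {ω₂,ω₃,ω₄,ω₅,ω₆}ᶜ
  {ω₂,ω₅}  = {ω₁,ω₃,ω₄,ω₆}ᶜ
  {ω₄,ω₆}  = {ω₁,ω₂,ω₃,ω₅}ᶜ
  (now 14)
Iteration 4: 2 new —
  {ω₁,ω₃}  = {ω₃} ∪ {ω₁}
  {ω₂,ω₄,ω₅,ω₆}  = {ω₂,ω₅} ∪ {ω₄,ω₆}
  (now 16)
Iteration 5 adds nothing — fixpoint reached.

σ(𝒢) = { ∅, {ω₁}, {ω₃}, {ω₁,ω₃}, {ω₂,ω₅}, {ω₄,ω₆}, {ω₁,ω₂,ω₅}, {ω₁,ω₄,ω₆}, {ω₂,ω₃,ω₅}, {ω₃,ω₄,ω₆}, {ω₁,ω₂,ω₃,ω₅}, {ω₁,ω₃,ω₄,ω₆}, {ω₂,ω₄,ω₅,ω₆}, {ω₁,ω₂,ω₄,ω₅,ω₆}, {ω₂,ω₃,ω₄,ω₅,ω₆}, S }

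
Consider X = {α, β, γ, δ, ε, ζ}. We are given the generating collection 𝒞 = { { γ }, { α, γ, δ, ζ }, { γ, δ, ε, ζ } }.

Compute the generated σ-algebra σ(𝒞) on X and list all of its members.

Start: 𝒞 ∪ {∅, X} = { {  }, { γ }, { α, γ, δ, ζ }, { γ, δ, ε, ζ }, X }.
Step 1 adds 4:
  { α, β }  = complement { γ, δ, ε, ζ }
  { β, ε }  = complement { α, γ, δ, ζ }
  { α, β, δ, ε, ζ }  = complement { γ }
  { α, γ, δ, ε, ζ }  = { α, γ, δ, ζ } ∪ { γ, δ, ε, ζ }
  (now 9)
Step 2: 6 new —
  { β }  = complement { α, γ, δ, ε, ζ }
  { α, β, γ }  = { α, β } ∪ { γ }
  { α, β, ε }  = { β, ε } ∪ { α, β }
  { β, γ, ε }  = { β, ε } ∪ { γ }
  { α, β, γ, δ, ζ }  = { α, β } ∪ { α, γ, δ, ζ }
  { β, γ, δ, ε, ζ }  = { β, ε } ∪ { γ, δ, ε, ζ }
  (now 15)
Step 3 (7 new):
  { α }  = complement { β, γ, δ, ε, ζ }
  { ε }  = complement { α, β, γ, δ, ζ }
  { β, γ }  = { γ } ∪ { β }
  { α, δ, ζ }  = complement { β, γ, ε }
  { γ, δ, ζ }  = complement { α, β, ε }
  { δ, ε, ζ }  = complement { α, β, γ }
  { α, β, γ, ε }  = { γ } ∪ { α, β, ε }
  (now 22)
Step 4 (8 new):
  { α, γ }  = { γ } ∪ { α }
  { α, ε }  = { ε } ∪ { α }
  { γ, ε }  = { ε } ∪ { γ }
  { δ, ζ }  = complement { α, β, γ, ε }
  { α, β, δ, ζ }  = { β } ∪ { α, δ, ζ }
  { α, δ, ε, ζ }  = complement { β, γ }
  { β, γ, δ, ζ }  = { β } ∪ { γ, δ, ζ }
  { β, δ, ε, ζ }  = { β, ε } ∪ { δ, ε, ζ }
  (now 30)
Step 5 adds 2:
  { α, γ, ε }  = { ε } ∪ { α, γ }
  { β, δ, ζ }  = { β } ∪ { δ, ζ }
  (now 32)
Step 6 adds nothing — fixpoint reached.

Therefore σ(𝒞) = { {  }, { α }, { β }, { γ }, { ε }, { α, β }, { α, γ }, { α, ε }, { β, γ }, { β, ε }, { γ, ε }, { δ, ζ }, { α, β, γ }, { α, β, ε }, { α, γ, ε }, { α, δ, ζ }, { β, γ, ε }, { β, δ, ζ }, { γ, δ, ζ }, { δ, ε, ζ }, { α, β, γ, ε }, { α, β, δ, ζ }, { α, γ, δ, ζ }, { α, δ, ε, ζ }, { β, γ, δ, ζ }, { β, δ, ε, ζ }, { γ, δ, ε, ζ }, { α, β, γ, δ, ζ }, { α, β, δ, ε, ζ }, { α, γ, δ, ε, ζ }, { β, γ, δ, ε, ζ }, X } (|σ(𝒞)| = 32).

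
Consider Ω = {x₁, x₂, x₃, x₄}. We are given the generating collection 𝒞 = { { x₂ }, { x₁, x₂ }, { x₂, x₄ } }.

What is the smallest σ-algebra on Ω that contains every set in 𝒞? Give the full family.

Take S₀ = 𝒞 ∪ {∅, Ω} = { {  }, { x₂ }, { x₁, x₂ }, { x₂, x₄ }, Ω }.
Pass 1: 4 new —
  { x₁, x₃ }  = Ω∖{ x₂, x₄ }
  { x₃, x₄ }  = Ω∖{ x₁, x₂ }
  { x₁, x₂, x₄ }  = { x₁, x₂ } ∪ { x₂, x₄ }
  { x₁, x₃, x₄ }  = Ω∖{ x₂ }
  |family| = 9
Pass 2 adds 3:
  { x₃ }  = Ω∖{ x₁, x₂, x₄ }
  { x₁, x₂, x₃ }  = { x₁, x₂ } ∪ { x₁, x₃ }
  { x₂, x₃, x₄ }  = { x₃, x₄ } ∪ { x₂ }
  |family| = 12
Pass 3. New:
  { x₁ }  = Ω∖{ x₂, x₃, x₄ }
  { x₄ }  = Ω∖{ x₁, x₂, x₃ }
  { x₂, x₃ }  = { x₃ } ∪ { x₂ }
  |family| = 15
Pass 4 (1 new):
  { x₁, x₄ }  = Ω∖{ x₂, x₃ }
  |family| = 16
Pass 5 adds nothing — fixpoint reached.

Therefore σ(𝒞) = { {  }, { x₁ }, { x₂ }, { x₃ }, { x₄ }, { x₁, x₂ }, { x₁, x₃ }, { x₁, x₄ }, { x₂, x₃ }, { x₂, x₄ }, { x₃, x₄ }, { x₁, x₂, x₃ }, { x₁, x₂, x₄ }, { x₁, x₃, x₄ }, { x₂, x₃, x₄ }, Ω } (|σ(𝒞)| = 16).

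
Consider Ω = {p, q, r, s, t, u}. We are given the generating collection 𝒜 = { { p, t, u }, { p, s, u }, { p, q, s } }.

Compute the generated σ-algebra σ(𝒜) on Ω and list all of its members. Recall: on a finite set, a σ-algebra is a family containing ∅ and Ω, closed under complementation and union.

Initial family (5 sets): { {}, { p, q, s }, { p, s, u }, { p, t, u }, Ω }.
Pass 1. New:
  { q, r, s }  = Ω∖{ p, t, u }
  { q, r, t }  = Ω∖{ p, s, u }
  { r, t, u }  = Ω∖{ p, q, s }
  { p, q, s, u }  = { p, s, u } ∪ { p, q, s }
  { p, s, t, u }  = { p, t, u } ∪ { p, s, u }
  { p, q, s, t, u }  = { p, t, u } ∪ { p, q, s }
  (now 11)
Pass 2 (12 new):
  { r }  = Ω∖{ p, q, s, t, u }
  { q, r }  = Ω∖{ p, s, t, u }
  { r, t }  = Ω∖{ p, q, s, u }
  { p, q, r, s }  = { q, r, s } ∪ { p, q, s }
  { p, r, t, u }  = { p, t, u } ∪ { r, t, u }
  { q, r, s, t }  = { q, r, s } ∪ { q, r, t }
  { q, r, t, u }  = { q, r, t } ∪ { r, t, u }
  { p, q, r, s, t }  = { p, q, s } ∪ { q, r, t }
  { p, q, r, s, u }  = { q, r, s } ∪ { p, q, s, u }
  { p, q, r, t, u }  = { q, r, t } ∪ { p, t, u }
  { p, r, s, t, u }  = { p, s, t, u } ∪ { r, t, u }
  { q, r, s, t, u }  = { q, r, s } ∪ { r, t, u }
  (now 23)
Pass 3. New:
  { p }  = Ω∖{ q, r, s, t, u }
  { q }  = Ω∖{ p, r, s, t, u }
  { s }  = Ω∖{ p, q, r, t, u }
  { t }  = Ω∖{ p, q, r, s, u }
  { u }  = Ω∖{ p, q, r, s, t }
  { p, s }  = Ω∖{ q, r, t, u }
  { p, u }  = Ω∖{ q, r, s, t }
  { q, s }  = Ω∖{ p, r, t, u }
  { t, u }  = Ω∖{ p, q, r, s }
  { p, r, s, u }  = { p, s, u } ∪ { r }
  (now 33)
Pass 4: 29 new —
  { p, q }  = { p } ∪ { q }
  { p, r }  = { p } ∪ { r }
  { p, t }  = { p } ∪ { t }
  { q, t }  = Ω∖{ p, r, s, u }
  { q, u }  = { q } ∪ { u }
  { r, s }  = { r } ∪ { s }
  { r, u }  = { u } ∪ { r }
  { s, t }  = { t } ∪ { s }
  { s, u }  = { u } ∪ { s }
  { p, q, r }  = { p } ∪ { q, r }
  { p, q, u }  = { p, u } ∪ { q }
  { p, r, s }  = { r } ∪ { p, s }
  { p, r, t }  = { p } ∪ { r, t }
  { p, r, u }  = { p, u } ∪ { r }
  { p, s, t }  = { t } ∪ { p, s }
  { q, r, u }  = { u } ∪ { q, r }
  { q, s, t }  = { t } ∪ { q, s }
  { q, s, u }  = { u } ∪ { q, s }
  { q, t, u }  = { t, u } ∪ { q }
  { r, s, t }  = { r, t } ∪ { s }
  { s, t, u }  = { t, u } ∪ { s }
  { p, q, r, t }  = { p } ∪ { q, r, t }
  { p, q, r, u }  = { p, u } ∪ { q, r }
  { p, q, s, t }  = { p, q, s } ∪ { t }
  { p, q, t, u }  = { q } ∪ { p, t, u }
  { p, r, s, t }  = { p, s } ∪ { r, t }
  { q, r, s, u }  = { u } ∪ { q, r, s }
  { q, s, t, u }  = { t, u } ∪ { q, s }
  { r, s, t, u }  = { r, t, u } ∪ { s }
  (now 62)
Pass 5 (2 new):
  { p, q, t }  = { q, t } ∪ { p, t }
  { r, s, u }  = { r, s } ∪ { s, u }
  (now 64)
Pass 6 adds nothing — fixpoint reached.

Therefore σ(𝒜) = { {}, { p }, { q }, { r }, { s }, { t }, { u }, { p, q }, { p, r }, { p, s }, { p, t }, { p, u }, { q, r }, { q, s }, { q, t }, { q, u }, { r, s }, { r, t }, { r, u }, { s, t }, { s, u }, { t, u }, { p, q, r }, { p, q, s }, { p, q, t }, { p, q, u }, { p, r, s }, { p, r, t }, { p, r, u }, { p, s, t }, { p, s, u }, { p, t, u }, { q, r, s }, { q, r, t }, { q, r, u }, { q, s, t }, { q, s, u }, { q, t, u }, { r, s, t }, { r, s, u }, { r, t, u }, { s, t, u }, { p, q, r, s }, { p, q, r, t }, { p, q, r, u }, { p, q, s, t }, { p, q, s, u }, { p, q, t, u }, { p, r, s, t }, { p, r, s, u }, { p, r, t, u }, { p, s, t, u }, { q, r, s, t }, { q, r, s, u }, { q, r, t, u }, { q, s, t, u }, { r, s, t, u }, { p, q, r, s, t }, { p, q, r, s, u }, { p, q, r, t, u }, { p, q, s, t, u }, { p, r, s, t, u }, { q, r, s, t, u }, Ω } (|σ(𝒜)| = 64).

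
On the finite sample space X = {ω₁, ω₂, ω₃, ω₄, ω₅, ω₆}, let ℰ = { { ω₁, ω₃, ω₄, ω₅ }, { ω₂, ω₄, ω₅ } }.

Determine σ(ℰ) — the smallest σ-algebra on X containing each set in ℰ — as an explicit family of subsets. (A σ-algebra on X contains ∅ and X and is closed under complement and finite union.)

Initial family (4 sets): { ∅, { ω₂, ω₄, ω₅ }, { ω₁, ω₃, ω₄, ω₅ }, X }.
Round 1. New:
  { ω₂, ω₆ }  = complement { ω₁, ω₃, ω₄, ω₅ }
  { ω₁, ω₃, ω₆ }  = complement { ω₂, ω₄, ω₅ }
  { ω₁, ω₂, ω₃, ω₄, ω₅ }  = { ω₁, ω₃, ω₄, ω₅ } ∪ { ω₂, ω₄, ω₅ }
  |family| = 7
Round 2: +4 →
  { ω₆ }  = complement { ω₁, ω₂, ω₃, ω₄, ω₅ }
  { ω₁, ω₂, ω₃, ω₆ }  = { ω₁, ω₃, ω₆ } ∪ { ω₂, ω₆ }
  { ω₂, ω₄, ω₅, ω₆ }  = { ω₂, ω₆ } ∪ { ω₂, ω₄, ω₅ }
  { ω₁, ω₃, ω₄, ω₅, ω₆ }  = { ω₁, ω₃, ω₄, ω₅ } ∪ { ω₁, ω₃, ω₆ }
  |family| = 11
Round 3. New:
  { ω₂ }  = complement { ω₁, ω₃, ω₄, ω₅, ω₆ }
  { ω₁, ω₃ }  = complement { ω₂, ω₄, ω₅, ω₆ }
  { ω₄, ω₅ }  = complement { ω₁, ω₂, ω₃, ω₆ }
  |family| = 14
Round 4. New:
  { ω₁, ω₂, ω₃ }  = { ω₁, ω₃ } ∪ { ω₂ }
  { ω₄, ω₅, ω₆ }  = { ω₄, ω₅ } ∪ { ω₆ }
  |family| = 16
Round 5: no new sets; the family is a σ-algebra.

Therefore σ(ℰ) = { ∅, { ω₂ }, { ω₆ }, { ω₁, ω₃ }, { ω₂, ω₆ }, { ω₄, ω₅ }, { ω₁, ω₂, ω₃ }, { ω₁, ω₃, ω₆ }, { ω₂, ω₄, ω₅ }, { ω₄, ω₅, ω₆ }, { ω₁, ω₂, ω₃, ω₆ }, { ω₁, ω₃, ω₄, ω₅ }, { ω₂, ω₄, ω₅, ω₆ }, { ω₁, ω₂, ω₃, ω₄, ω₅ }, { ω₁, ω₃, ω₄, ω₅, ω₆ }, X } (|σ(ℰ)| = 16).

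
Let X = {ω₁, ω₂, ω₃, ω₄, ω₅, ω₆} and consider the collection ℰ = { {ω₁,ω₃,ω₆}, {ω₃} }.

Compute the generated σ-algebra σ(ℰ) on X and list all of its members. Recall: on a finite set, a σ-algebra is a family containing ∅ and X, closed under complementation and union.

Seed the family with ℰ together with ∅ and X: { {}, {ω₃}, {ω₁,ω₃,ω₆}, X }.
Pass 1 (2 new):
  {ω₂,ω₄,ω₅}  = {ω₁,ω₃,ω₆}ᶜ
  {ω₁,ω₂,ω₄,ω₅,ω₆}  = {ω₃}ᶜ
Pass 2 adds 1:
  {ω₂,ω₃,ω₄,ω₅}  = {ω₃} ∪ {ω₂,ω₄,ω₅}
Pass 3 (1 new):
  {ω₁,ω₆}  = {ω₂,ω₃,ω₄,ω₅}ᶜ
Pass 4 adds nothing — fixpoint reached.

Hence σ(ℰ) has 8 members: { {}, {ω₃}, {ω₁,ω₆}, {ω₁,ω₃,ω₆}, {ω₂,ω₄,ω₅}, {ω₂,ω₃,ω₄,ω₅}, {ω₁,ω₂,ω₄,ω₅,ω₆}, X }.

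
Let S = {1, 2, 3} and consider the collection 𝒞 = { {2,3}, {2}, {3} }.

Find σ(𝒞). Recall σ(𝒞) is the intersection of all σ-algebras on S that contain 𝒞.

σ(𝒞) = { ∅, {1}, {2}, {3}, {1,2}, {1,3}, {2,3}, S }

Derivation:
Take S₀ = 𝒞 ∪ {∅, S} = { ∅, {2}, {3}, {2,3}, S }.
Round 1. New:
  {1}  = complement {2,3}
  {1,2}  = complement {3}
  {1,3}  = complement {2}
Round 2 adds nothing — fixpoint reached.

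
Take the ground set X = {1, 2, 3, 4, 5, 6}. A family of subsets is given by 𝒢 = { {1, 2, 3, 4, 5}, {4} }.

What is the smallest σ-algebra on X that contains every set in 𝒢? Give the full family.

|σ(𝒢)| = 8.  σ(𝒢) = { {}, {4}, {6}, {4, 6}, {1, 2, 3, 5}, {1, 2, 3, 4, 5}, {1, 2, 3, 5, 6}, X }

Trace:
Take S₀ = 𝒢 ∪ {∅, X} = { {}, {4}, {1, 2, 3, 4, 5}, X }.
Pass 1: +2 →
  {6}  = complement {1, 2, 3, 4, 5}
  {1, 2, 3, 5, 6}  = complement {4}
  — 6 sets.
Pass 2. New:
  {4, 6}  = {4} ∪ {6}
  — 7 sets.
Pass 3 adds 1:
  {1, 2, 3, 5}  = complement {4, 6}
  — 8 sets.
After Pass 4 the family is unchanged; done.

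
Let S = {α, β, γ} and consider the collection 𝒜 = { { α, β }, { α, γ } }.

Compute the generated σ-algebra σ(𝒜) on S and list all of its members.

Take S₀ = 𝒜 ∪ {∅, S} = { {  }, { α, β }, { α, γ }, S }.
Pass 1. New:
  { β }  = ᶜ of { α, γ }
  { γ }  = ᶜ of { α, β }
Pass 2: 1 new —
  { β, γ }  = { γ } ∪ { β }
Pass 3: 1 new —
  { α }  = ᶜ of { β, γ }
Pass 4: already closed under ᶜ and ∪.

Therefore σ(𝒜) = { {  }, { α }, { β }, { γ }, { α, β }, { α, γ }, { β, γ }, S } (|σ(𝒜)| = 8).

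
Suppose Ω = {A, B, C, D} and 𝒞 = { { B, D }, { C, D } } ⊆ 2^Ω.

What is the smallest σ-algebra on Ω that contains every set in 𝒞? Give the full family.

Seed the family with 𝒞 together with ∅ and Ω: { {  }, { B, D }, { C, D }, Ω }.
Round 1: 3 new —
  { A, B }  = ᶜ of { C, D }
  { A, C }  = ᶜ of { B, D }
  { B, C, D }  = { C, D } ∪ { B, D }
Round 2 (4 new):
  { A }  = ᶜ of { B, C, D }
  { A, B, C }  = { A, B } ∪ { A, C }
  { A, B, D }  = { A, B } ∪ { B, D }
  { A, C, D }  = { C, D } ∪ { A, C }
Round 3. New:
  { B }  = ᶜ of { A, C, D }
  { C }  = ᶜ of { A, B, D }
  { D }  = ᶜ of { A, B, C }
Round 4: 2 new —
  { A, D }  = { D } ∪ { A }
  { B, C }  = { C } ∪ { B }
After Round 5 the family is unchanged; done.

|σ(𝒞)| = 16.  σ(𝒞) = { {  }, { A }, { B }, { C }, { D }, { A, B }, { A, C }, { A, D }, { B, C }, { B, D }, { C, D }, { A, B, C }, { A, B, D }, { A, C, D }, { B, C, D }, Ω }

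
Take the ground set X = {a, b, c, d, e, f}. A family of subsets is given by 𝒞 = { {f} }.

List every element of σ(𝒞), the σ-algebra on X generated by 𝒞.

Answer: σ(𝒞) = { {}, {f}, {a,b,c,d,e}, X }

Trace:
Begin from { {}, {f}, X } (that is, 𝒞 plus ∅ and X).
Step 1 adds 1:
  {a,b,c,d,e}  = ᶜ of {f}
  |family| = 4
Step 2 adds nothing — fixpoint reached.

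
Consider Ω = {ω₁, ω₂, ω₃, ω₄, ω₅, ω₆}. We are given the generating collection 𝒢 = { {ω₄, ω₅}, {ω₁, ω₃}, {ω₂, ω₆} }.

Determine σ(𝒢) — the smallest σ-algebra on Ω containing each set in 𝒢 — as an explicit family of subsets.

Begin from { {}, {ω₁, ω₃}, {ω₂, ω₆}, {ω₄, ω₅}, Ω } (that is, 𝒢 plus ∅ and Ω).
Pass 1: 3 new —
  {ω₁, ω₂, ω₃, ω₆}  = Ω∖{ω₄, ω₅}
  {ω₁, ω₃, ω₄, ω₅}  = Ω∖{ω₂, ω₆}
  {ω₂, ω₄, ω₅, ω₆}  = Ω∖{ω₁, ω₃}
  |family| = 8
Pass 2 adds nothing — fixpoint reached.

Hence σ(𝒢) has 8 members: { {}, {ω₁, ω₃}, {ω₂, ω₆}, {ω₄, ω₅}, {ω₁, ω₂, ω₃, ω₆}, {ω₁, ω₃, ω₄, ω₅}, {ω₂, ω₄, ω₅, ω₆}, Ω }.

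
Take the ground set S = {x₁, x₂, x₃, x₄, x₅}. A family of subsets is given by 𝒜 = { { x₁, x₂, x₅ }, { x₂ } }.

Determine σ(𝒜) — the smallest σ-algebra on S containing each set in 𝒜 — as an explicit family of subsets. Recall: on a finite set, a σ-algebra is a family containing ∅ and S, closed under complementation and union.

σ(𝒜) = { {}, { x₂ }, { x₁, x₅ }, { x₃, x₄ }, { x₁, x₂, x₅ }, { x₂, x₃, x₄ }, { x₁, x₃, x₄, x₅ }, S }

Derivation:
Take S₀ = 𝒜 ∪ {∅, S} = { {}, { x₂ }, { x₁, x₂, x₅ }, S }.
Pass 1: +2 →
  { x₃, x₄ }  = ᶜ of { x₁, x₂, x₅ }
  { x₁, x₃, x₄, x₅ }  = ᶜ of { x₂ }
  — 6 sets.
Pass 2: +1 →
  { x₂, x₃, x₄ }  = { x₃, x₄ } ∪ { x₂ }
  — 7 sets.
Pass 3 adds 1:
  { x₁, x₅ }  = ᶜ of { x₂, x₃, x₄ }
  — 8 sets.
Pass 4: no new sets; the family is a σ-algebra.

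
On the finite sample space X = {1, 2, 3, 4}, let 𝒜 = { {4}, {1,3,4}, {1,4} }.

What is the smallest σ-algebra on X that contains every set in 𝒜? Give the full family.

Answer: σ(𝒜) = { ∅, {1}, {2}, {3}, {4}, {1,2}, {1,3}, {1,4}, {2,3}, {2,4}, {3,4}, {1,2,3}, {1,2,4}, {1,3,4}, {2,3,4}, X }

Derivation:
Take S₀ = 𝒜 ∪ {∅, X} = { ∅, {4}, {1,4}, {1,3,4}, X }.
Round 1 (3 new):
  {2}  = complement {1,3,4}
  {2,3}  = complement {1,4}
  {1,2,3}  = complement {4}
  — 8 sets.
Round 2 adds 3:
  {2,4}  = {4} ∪ {2}
  {1,2,4}  = {2} ∪ {1,4}
  {2,3,4}  = {4} ∪ {2,3}
  — 11 sets.
Round 3 (3 new):
  {1}  = complement {2,3,4}
  {3}  = complement {1,2,4}
  {1,3}  = complement {2,4}
  — 14 sets.
Round 4 adds 2:
  {1,2}  = {2} ∪ {1}
  {3,4}  = {3} ∪ {4}
  — 16 sets.
Round 5: already closed under ᶜ and ∪.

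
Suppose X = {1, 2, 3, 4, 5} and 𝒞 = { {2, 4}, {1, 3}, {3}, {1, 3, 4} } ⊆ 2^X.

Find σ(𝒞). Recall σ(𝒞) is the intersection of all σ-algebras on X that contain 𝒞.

Initial family (6 sets): { ∅, {3}, {1, 3}, {2, 4}, {1, 3, 4}, X }.
Round 1: 6 new —
  {2, 5}  = ᶜ of {1, 3, 4}
  {1, 3, 5}  = ᶜ of {2, 4}
  {2, 3, 4}  = {3} ∪ {2, 4}
  {2, 4, 5}  = ᶜ of {1, 3}
  {1, 2, 3, 4}  = {1, 3, 4} ∪ {2, 4}
  {1, 2, 4, 5}  = ᶜ of {3}
  [12 total]
Round 2. New:
  {5}  = ᶜ of {1, 2, 3, 4}
  {1, 5}  = ᶜ of {2, 3, 4}
  {2, 3, 5}  = {2, 5} ∪ {3}
  {1, 2, 3, 5}  = {2, 5} ∪ {1, 3, 5}
  {1, 3, 4, 5}  = {1, 3, 5} ∪ {1, 3, 4}
  {2, 3, 4, 5}  = {2, 5} ∪ {2, 3, 4}
  [18 total]
Round 3: +6 →
  {1}  = ᶜ of {2, 3, 4, 5}
  {2}  = ᶜ of {1, 3, 4, 5}
  {4}  = ᶜ of {1, 2, 3, 5}
  {1, 4}  = ᶜ of {2, 3, 5}
  {3, 5}  = {3} ∪ {5}
  {1, 2, 5}  = {2, 5} ∪ {1, 5}
  [24 total]
Round 4 (8 new):
  {1, 2}  = {2} ∪ {1}
  {2, 3}  = {2} ∪ {3}
  {3, 4}  = ᶜ of {1, 2, 5}
  {4, 5}  = {5} ∪ {4}
  {1, 2, 3}  = {2} ∪ {1, 3}
  {1, 2, 4}  = ᶜ of {3, 5}
  {1, 4, 5}  = {5} ∪ {1, 4}
  {3, 4, 5}  = {4} ∪ {3, 5}
  [32 total]
Round 5: closed — nothing new.

|σ(𝒞)| = 32.  σ(𝒞) = { ∅, {1}, {2}, {3}, {4}, {5}, {1, 2}, {1, 3}, {1, 4}, {1, 5}, {2, 3}, {2, 4}, {2, 5}, {3, 4}, {3, 5}, {4, 5}, {1, 2, 3}, {1, 2, 4}, {1, 2, 5}, {1, 3, 4}, {1, 3, 5}, {1, 4, 5}, {2, 3, 4}, {2, 3, 5}, {2, 4, 5}, {3, 4, 5}, {1, 2, 3, 4}, {1, 2, 3, 5}, {1, 2, 4, 5}, {1, 3, 4, 5}, {2, 3, 4, 5}, X }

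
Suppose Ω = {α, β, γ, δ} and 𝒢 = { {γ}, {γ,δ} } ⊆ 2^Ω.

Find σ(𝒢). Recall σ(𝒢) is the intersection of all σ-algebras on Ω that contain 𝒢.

Start: 𝒢 ∪ {∅, Ω} = { ∅, {γ}, {γ,δ}, Ω }.
Round 1 adds 2:
  {α,β}  = Ω∖{γ,δ}
  {α,β,δ}  = Ω∖{γ}
Round 2. New:
  {α,β,γ}  = {γ} ∪ {α,β}
Round 3. New:
  {δ}  = Ω∖{α,β,γ}
After Round 4 the family is unchanged; done.

|σ(𝒢)| = 8.  σ(𝒢) = { ∅, {γ}, {δ}, {α,β}, {γ,δ}, {α,β,γ}, {α,β,δ}, Ω }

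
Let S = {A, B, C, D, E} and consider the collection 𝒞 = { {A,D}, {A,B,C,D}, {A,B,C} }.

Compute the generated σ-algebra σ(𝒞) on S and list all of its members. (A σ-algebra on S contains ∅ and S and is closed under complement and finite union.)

Initial family (5 sets): { ∅, {A,D}, {A,B,C}, {A,B,C,D}, S }.
Step 1: +3 →
  {E}  = S∖{A,B,C,D}
  {D,E}  = S∖{A,B,C}
  {B,C,E}  = S∖{A,D}
  — 8 sets.
Step 2 (3 new):
  {A,D,E}  = {D,E} ∪ {A,D}
  {A,B,C,E}  = {B,C,E} ∪ {A,B,C}
  {B,C,D,E}  = {D,E} ∪ {B,C,E}
  — 11 sets.
Step 3: +3 →
  {A}  = S∖{B,C,D,E}
  {D}  = S∖{A,B,C,E}
  {B,C}  = S∖{A,D,E}
  — 14 sets.
Step 4. New:
  {A,E}  = {E} ∪ {A}
  {B,C,D}  = {B,C} ∪ {D}
  — 16 sets.
After Step 5 the family is unchanged; done.

Therefore σ(𝒞) = { ∅, {A}, {D}, {E}, {A,D}, {A,E}, {B,C}, {D,E}, {A,B,C}, {A,D,E}, {B,C,D}, {B,C,E}, {A,B,C,D}, {A,B,C,E}, {B,C,D,E}, S } (|σ(𝒞)| = 16).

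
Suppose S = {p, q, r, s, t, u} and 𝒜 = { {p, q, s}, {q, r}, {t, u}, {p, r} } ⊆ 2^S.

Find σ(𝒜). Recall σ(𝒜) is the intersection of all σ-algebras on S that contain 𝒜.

σ(𝒜) (32 sets): { {}, {p}, {q}, {r}, {s}, {p, q}, {p, r}, {p, s}, {q, r}, {q, s}, {r, s}, {t, u}, {p, q, r}, {p, q, s}, {p, r, s}, {p, t, u}, {q, r, s}, {q, t, u}, {r, t, u}, {s, t, u}, {p, q, r, s}, {p, q, t, u}, {p, r, t, u}, {p, s, t, u}, {q, r, t, u}, {q, s, t, u}, {r, s, t, u}, {p, q, r, t, u}, {p, q, s, t, u}, {p, r, s, t, u}, {q, r, s, t, u}, S }

Trace:
Take S₀ = 𝒜 ∪ {∅, S} = { {}, {p, r}, {q, r}, {t, u}, {p, q, s}, S }.
Round 1 adds 8:
  {p, q, r}  = {q, r} ∪ {p, r}
  {r, t, u}  = {p, q, s}ᶜ
  {p, q, r, s}  = {t, u}ᶜ
  {p, r, t, u}  = {t, u} ∪ {p, r}
  {p, s, t, u}  = {q, r}ᶜ
  {q, r, t, u}  = {q, r} ∪ {t, u}
  {q, s, t, u}  = {p, r}ᶜ
  {p, q, s, t, u}  = {t, u} ∪ {p, q, s}
Round 2: +7 →
  {r}  = {p, q, s, t, u}ᶜ
  {p, s}  = {q, r, t, u}ᶜ
  {q, s}  = {p, r, t, u}ᶜ
  {s, t, u}  = {p, q, r}ᶜ
  {p, q, r, t, u}  = {p, r, t, u} ∪ {p, q, r}
  {p, r, s, t, u}  = {p, r, t, u} ∪ {p, s, t, u}
  {q, r, s, t, u}  = {q, s, t, u} ∪ {q, r}
Round 3: 6 new —
  {p}  = {q, r, s, t, u}ᶜ
  {q}  = {p, r, s, t, u}ᶜ
  {s}  = {p, q, r, t, u}ᶜ
  {p, r, s}  = {p, s} ∪ {p, r}
  {q, r, s}  = {q, s} ∪ {r}
  {r, s, t, u}  = {s, t, u} ∪ {r}
Round 4 adds 4:
  {p, q}  = {r, s, t, u}ᶜ
  {r, s}  = {r} ∪ {s}
  {p, t, u}  = {q, r, s}ᶜ
  {q, t, u}  = {p, r, s}ᶜ
Round 5. New:
  {p, q, t, u}  = {r, s}ᶜ
Round 6 adds nothing — fixpoint reached.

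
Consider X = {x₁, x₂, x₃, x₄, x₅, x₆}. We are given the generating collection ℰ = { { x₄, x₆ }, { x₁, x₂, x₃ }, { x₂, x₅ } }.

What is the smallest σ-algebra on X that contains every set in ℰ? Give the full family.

Initial family (5 sets): { {  }, { x₂, x₅ }, { x₄, x₆ }, { x₁, x₂, x₃ }, X }.
Iteration 1 adds 5:
  { x₄, x₅, x₆ }  = X∖{ x₁, x₂, x₃ }
  { x₁, x₂, x₃, x₅ }  = X∖{ x₄, x₆ }
  { x₁, x₃, x₄, x₆ }  = X∖{ x₂, x₅ }
  { x₂, x₄, x₅, x₆ }  = { x₂, x₅ } ∪ { x₄, x₆ }
  { x₁, x₂, x₃, x₄, x₆ }  = { x₁, x₂, x₃ } ∪ { x₄, x₆ }
  |family| = 10
Iteration 2 (3 new):
  { x₅ }  = X∖{ x₁, x₂, x₃, x₄, x₆ }
  { x₁, x₃ }  = X∖{ x₂, x₄, x₅, x₆ }
  { x₁, x₃, x₄, x₅, x₆ }  = { x₁, x₃, x₄, x₆ } ∪ { x₄, x₅, x₆ }
  |family| = 13
Iteration 3: +2 →
  { x₂ }  = X∖{ x₁, x₃, x₄, x₅, x₆ }
  { x₁, x₃, x₅ }  = { x₁, x₃ } ∪ { x₅ }
  |family| = 15
Iteration 4: 1 new —
  { x₂, x₄, x₆ }  = X∖{ x₁, x₃, x₅ }
  |family| = 16
Iteration 5: already closed under ᶜ and ∪.

σ(ℰ) = { {  }, { x₂ }, { x₅ }, { x₁, x₃ }, { x₂, x₅ }, { x₄, x₆ }, { x₁, x₂, x₃ }, { x₁, x₃, x₅ }, { x₂, x₄, x₆ }, { x₄, x₅, x₆ }, { x₁, x₂, x₃, x₅ }, { x₁, x₃, x₄, x₆ }, { x₂, x₄, x₅, x₆ }, { x₁, x₂, x₃, x₄, x₆ }, { x₁, x₃, x₄, x₅, x₆ }, X }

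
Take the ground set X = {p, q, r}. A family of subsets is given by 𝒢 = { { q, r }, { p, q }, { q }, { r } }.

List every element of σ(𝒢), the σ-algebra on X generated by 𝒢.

Start: 𝒢 ∪ {∅, X} = { {}, { q }, { r }, { p, q }, { q, r }, X }.
Iteration 1. New:
  { p }  = { q, r }ᶜ
  { p, r }  = { q }ᶜ
  (now 8)
After Iteration 2 the family is unchanged; done.

σ(𝒢) = { {}, { p }, { q }, { r }, { p, q }, { p, r }, { q, r }, X }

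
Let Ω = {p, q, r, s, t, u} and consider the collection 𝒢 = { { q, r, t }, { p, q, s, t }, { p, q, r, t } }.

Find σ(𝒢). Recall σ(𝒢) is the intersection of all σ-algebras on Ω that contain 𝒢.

Take S₀ = 𝒢 ∪ {∅, Ω} = { {}, { q, r, t }, { p, q, r, t }, { p, q, s, t }, Ω }.
Iteration 1 (4 new):
  { r, u }  = complement { p, q, s, t }
  { s, u }  = complement { p, q, r, t }
  { p, s, u }  = complement { q, r, t }
  { p, q, r, s, t }  = { q, r, t } ∪ { p, q, s, t }
  — 9 sets.
Iteration 2. New:
  { u }  = complement { p, q, r, s, t }
  { r, s, u }  = { r, u } ∪ { s, u }
  { p, r, s, u }  = { p, s, u } ∪ { r, u }
  { q, r, t, u }  = { q, r, t } ∪ { r, u }
  { p, q, r, t, u }  = { r, u } ∪ { p, q, r, t }
  { p, q, s, t, u }  = { p, s, u } ∪ { p, q, s, t }
  { q, r, s, t, u }  = { q, r, t } ∪ { s, u }
  — 16 sets.
Iteration 3. New:
  { p }  = complement { q, r, s, t, u }
  { r }  = complement { p, q, s, t, u }
  { s }  = complement { p, q, r, t, u }
  { p, s }  = complement { q, r, t, u }
  { q, t }  = complement { p, r, s, u }
  { p, q, t }  = complement { r, s, u }
  — 22 sets.
Iteration 4: 10 new —
  { p, r }  = { p } ∪ { r }
  { p, u }  = { p } ∪ { u }
  { r, s }  = { r } ∪ { s }
  { p, r, s }  = { r } ∪ { p, s }
  { p, r, u }  = { p } ∪ { r, u }
  { q, s, t }  = { q, t } ∪ { s }
  { q, t, u }  = { q, t } ∪ { u }
  { p, q, t, u }  = { u } ∪ { p, q, t }
  { q, r, s, t }  = { q, r, t } ∪ { s }
  { q, s, t, u }  = { q, t } ∪ { s, u }
  — 32 sets.
Iteration 5: no new sets; the family is a σ-algebra.

Hence σ(𝒢) has 32 members: { {}, { p }, { r }, { s }, { u }, { p, r }, { p, s }, { p, u }, { q, t }, { r, s }, { r, u }, { s, u }, { p, q, t }, { p, r, s }, { p, r, u }, { p, s, u }, { q, r, t }, { q, s, t }, { q, t, u }, { r, s, u }, { p, q, r, t }, { p, q, s, t }, { p, q, t, u }, { p, r, s, u }, { q, r, s, t }, { q, r, t, u }, { q, s, t, u }, { p, q, r, s, t }, { p, q, r, t, u }, { p, q, s, t, u }, { q, r, s, t, u }, Ω }.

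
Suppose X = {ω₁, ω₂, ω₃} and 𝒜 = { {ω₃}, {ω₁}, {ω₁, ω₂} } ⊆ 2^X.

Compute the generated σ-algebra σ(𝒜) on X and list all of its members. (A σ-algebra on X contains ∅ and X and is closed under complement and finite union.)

Seed the family with 𝒜 together with ∅ and X: { ∅, {ω₁}, {ω₃}, {ω₁, ω₂}, X }.
Iteration 1: +2 →
  {ω₁, ω₃}  = {ω₃} ∪ {ω₁}
  {ω₂, ω₃}  = {ω₁}ᶜ
  — 7 sets.
Iteration 2 (1 new):
  {ω₂}  = {ω₁, ω₃}ᶜ
  — 8 sets.
Iteration 3: closed — nothing new.

Hence σ(𝒜) has 8 members: { ∅, {ω₁}, {ω₂}, {ω₃}, {ω₁, ω₂}, {ω₁, ω₃}, {ω₂, ω₃}, X }.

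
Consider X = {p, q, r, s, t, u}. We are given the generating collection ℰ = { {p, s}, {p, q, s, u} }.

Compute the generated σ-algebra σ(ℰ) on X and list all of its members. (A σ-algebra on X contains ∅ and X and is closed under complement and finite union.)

|σ(ℰ)| = 8.  σ(ℰ) = { ∅, {p, s}, {q, u}, {r, t}, {p, q, s, u}, {p, r, s, t}, {q, r, t, u}, X }

Check:
Take S₀ = ℰ ∪ {∅, X} = { ∅, {p, s}, {p, q, s, u}, X }.
Iteration 1: +2 →
  {r, t}  = X∖{p, q, s, u}
  {q, r, t, u}  = X∖{p, s}
  |family| = 6
Iteration 2 (1 new):
  {p, r, s, t}  = {p, s} ∪ {r, t}
  |family| = 7
Iteration 3: 1 new —
  {q, u}  = X∖{p, r, s, t}
  |family| = 8
Iteration 4: closed — nothing new.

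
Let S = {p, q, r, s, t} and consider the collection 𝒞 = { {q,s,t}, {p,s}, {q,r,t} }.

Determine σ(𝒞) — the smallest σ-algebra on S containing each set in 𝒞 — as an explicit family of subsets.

Take S₀ = 𝒞 ∪ {∅, S} = { {}, {p,s}, {q,r,t}, {q,s,t}, S }.
Pass 1 (3 new):
  {p,r}  = S∖{q,s,t}
  {p,q,s,t}  = {p,s} ∪ {q,s,t}
  {q,r,s,t}  = {q,r,t} ∪ {q,s,t}
  [8 total]
Pass 2 adds 4:
  {p}  = S∖{q,r,s,t}
  {r}  = S∖{p,q,s,t}
  {p,r,s}  = {p,s} ∪ {p,r}
  {p,q,r,t}  = {q,r,t} ∪ {p,r}
  [12 total]
Pass 3: 2 new —
  {s}  = S∖{p,q,r,t}
  {q,t}  = S∖{p,r,s}
  [14 total]
Pass 4 (2 new):
  {r,s}  = {r} ∪ {s}
  {p,q,t}  = {q,t} ∪ {p}
  [16 total]
Pass 5: no new sets; the family is a σ-algebra.

|σ(𝒞)| = 16.  σ(𝒞) = { {}, {p}, {r}, {s}, {p,r}, {p,s}, {q,t}, {r,s}, {p,q,t}, {p,r,s}, {q,r,t}, {q,s,t}, {p,q,r,t}, {p,q,s,t}, {q,r,s,t}, S }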